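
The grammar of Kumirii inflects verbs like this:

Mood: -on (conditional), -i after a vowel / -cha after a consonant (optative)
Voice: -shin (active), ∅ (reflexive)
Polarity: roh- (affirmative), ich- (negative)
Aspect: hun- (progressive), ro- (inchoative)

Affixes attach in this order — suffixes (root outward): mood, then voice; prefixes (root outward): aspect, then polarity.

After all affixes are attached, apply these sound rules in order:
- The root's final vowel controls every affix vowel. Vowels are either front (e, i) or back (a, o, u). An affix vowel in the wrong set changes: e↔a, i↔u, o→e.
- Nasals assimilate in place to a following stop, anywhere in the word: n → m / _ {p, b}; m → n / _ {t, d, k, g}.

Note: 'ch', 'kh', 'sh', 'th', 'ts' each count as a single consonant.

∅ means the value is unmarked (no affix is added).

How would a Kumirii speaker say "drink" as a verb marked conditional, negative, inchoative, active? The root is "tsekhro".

uchrotsekhroonshun

Attach mood conditional -on → tsekhroon.
Attach voice active -shin → tsekhroonshin.
Attach aspect inchoative ro- → rotsekhroonshin.
Attach polarity negative ich- → ichrotsekhroonshin.
Apply vowel harmony: ichrotsekhroonshin → uchrotsekhroonshun.
Nasal assimilation: no change.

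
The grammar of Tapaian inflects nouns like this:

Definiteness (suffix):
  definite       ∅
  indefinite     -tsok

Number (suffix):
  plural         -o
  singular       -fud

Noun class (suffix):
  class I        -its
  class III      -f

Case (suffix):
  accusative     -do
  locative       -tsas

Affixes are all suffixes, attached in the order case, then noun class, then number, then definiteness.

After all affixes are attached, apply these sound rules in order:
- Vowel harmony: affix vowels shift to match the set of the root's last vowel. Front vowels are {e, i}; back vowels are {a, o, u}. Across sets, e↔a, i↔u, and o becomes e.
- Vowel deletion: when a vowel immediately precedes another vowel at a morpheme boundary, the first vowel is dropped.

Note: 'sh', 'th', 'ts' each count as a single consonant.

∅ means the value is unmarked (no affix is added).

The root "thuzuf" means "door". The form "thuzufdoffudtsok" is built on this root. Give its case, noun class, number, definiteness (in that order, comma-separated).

accusative, class III, singular, indefinite

Segment: thuzuf-do-f-fud-tsok.
case: -do → accusative.
noun class: -f → class III.
number: -fud → singular.
definiteness: -tsok → indefinite.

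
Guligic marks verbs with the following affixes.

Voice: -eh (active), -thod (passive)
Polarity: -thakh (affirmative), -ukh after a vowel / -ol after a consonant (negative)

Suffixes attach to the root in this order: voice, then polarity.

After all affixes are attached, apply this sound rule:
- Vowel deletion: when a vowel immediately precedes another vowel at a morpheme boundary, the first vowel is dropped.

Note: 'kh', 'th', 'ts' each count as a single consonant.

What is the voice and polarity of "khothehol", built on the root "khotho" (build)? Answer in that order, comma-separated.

Segment: khotho-eh-ol.
voice: -eh → active.
polarity: -ukh/ol → negative.

active, negative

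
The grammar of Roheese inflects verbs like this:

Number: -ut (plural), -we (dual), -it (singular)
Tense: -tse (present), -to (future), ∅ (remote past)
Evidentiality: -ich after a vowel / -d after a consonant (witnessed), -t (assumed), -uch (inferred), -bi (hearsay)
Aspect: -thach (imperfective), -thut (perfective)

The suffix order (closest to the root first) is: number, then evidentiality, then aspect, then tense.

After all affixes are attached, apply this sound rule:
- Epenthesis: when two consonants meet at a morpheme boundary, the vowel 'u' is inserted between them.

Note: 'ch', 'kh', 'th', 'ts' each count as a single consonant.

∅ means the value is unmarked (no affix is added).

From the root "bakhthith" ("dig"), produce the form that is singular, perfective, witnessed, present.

Attach number singular -it → bakhthithit.
Attach evidentiality witnessed -d (after consonant 't') → bakhthithitd.
Attach aspect perfective -thut → bakhthithitdthut.
Attach tense present -tse → bakhthithitdthuttse.
Apply epenthesis: bakhthithitdthuttse → bakhthithituduthututse.

bakhthithituduthututse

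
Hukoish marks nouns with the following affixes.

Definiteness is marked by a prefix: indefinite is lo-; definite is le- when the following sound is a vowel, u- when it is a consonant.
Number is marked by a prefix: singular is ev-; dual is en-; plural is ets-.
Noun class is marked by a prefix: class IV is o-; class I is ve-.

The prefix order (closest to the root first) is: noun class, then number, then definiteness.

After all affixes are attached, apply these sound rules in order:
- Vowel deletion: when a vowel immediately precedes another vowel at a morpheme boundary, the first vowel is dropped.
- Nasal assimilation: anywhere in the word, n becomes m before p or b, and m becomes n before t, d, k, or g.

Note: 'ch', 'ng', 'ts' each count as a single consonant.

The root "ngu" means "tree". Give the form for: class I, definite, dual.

lenvengu

Attach noun class class I ve- → vengu.
Attach number dual en- → envengu.
Attach definiteness definite le- (before vowel 'e') → leenvengu.
Apply vowel deletion: leenvengu → lenvengu.
Nasal assimilation: no change.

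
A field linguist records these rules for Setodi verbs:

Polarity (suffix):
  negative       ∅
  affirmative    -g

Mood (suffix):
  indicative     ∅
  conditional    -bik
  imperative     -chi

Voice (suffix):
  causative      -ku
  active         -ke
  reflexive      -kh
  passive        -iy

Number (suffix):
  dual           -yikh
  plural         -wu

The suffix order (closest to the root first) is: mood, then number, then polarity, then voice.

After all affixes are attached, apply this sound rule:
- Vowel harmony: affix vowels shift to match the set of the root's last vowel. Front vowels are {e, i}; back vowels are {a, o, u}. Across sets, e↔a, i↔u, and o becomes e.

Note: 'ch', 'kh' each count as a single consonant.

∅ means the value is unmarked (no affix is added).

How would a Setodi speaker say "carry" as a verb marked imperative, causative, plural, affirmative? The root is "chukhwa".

chukhwachuwugku

Attach mood imperative -chi → chukhwachi.
Attach number plural -wu → chukhwachiwu.
Attach polarity affirmative -g → chukhwachiwug.
Attach voice causative -ku → chukhwachiwugku.
Apply vowel harmony: chukhwachiwugku → chukhwachuwugku.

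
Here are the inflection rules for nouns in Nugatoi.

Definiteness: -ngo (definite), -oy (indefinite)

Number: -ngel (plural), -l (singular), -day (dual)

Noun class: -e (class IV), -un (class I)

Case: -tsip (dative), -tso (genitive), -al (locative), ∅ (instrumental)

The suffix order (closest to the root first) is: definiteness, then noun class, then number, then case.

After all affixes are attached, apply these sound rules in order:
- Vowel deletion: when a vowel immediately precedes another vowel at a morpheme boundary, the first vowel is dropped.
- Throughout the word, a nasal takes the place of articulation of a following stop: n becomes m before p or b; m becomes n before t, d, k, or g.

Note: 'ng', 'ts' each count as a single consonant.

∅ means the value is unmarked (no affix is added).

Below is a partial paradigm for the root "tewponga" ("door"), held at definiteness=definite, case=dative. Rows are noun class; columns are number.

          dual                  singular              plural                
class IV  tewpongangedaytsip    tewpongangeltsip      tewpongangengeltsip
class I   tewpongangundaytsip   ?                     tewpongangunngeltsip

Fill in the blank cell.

tewpongangunltsip

Attach definiteness definite -ngo → tewpongango.
Attach noun class class I -un → tewpongangoun.
Attach number singular -l → tewpongangounl.
Attach case dative -tsip → tewpongangounltsip.
Apply vowel deletion: tewpongangounltsip → tewpongangunltsip.
Nasal assimilation: no change.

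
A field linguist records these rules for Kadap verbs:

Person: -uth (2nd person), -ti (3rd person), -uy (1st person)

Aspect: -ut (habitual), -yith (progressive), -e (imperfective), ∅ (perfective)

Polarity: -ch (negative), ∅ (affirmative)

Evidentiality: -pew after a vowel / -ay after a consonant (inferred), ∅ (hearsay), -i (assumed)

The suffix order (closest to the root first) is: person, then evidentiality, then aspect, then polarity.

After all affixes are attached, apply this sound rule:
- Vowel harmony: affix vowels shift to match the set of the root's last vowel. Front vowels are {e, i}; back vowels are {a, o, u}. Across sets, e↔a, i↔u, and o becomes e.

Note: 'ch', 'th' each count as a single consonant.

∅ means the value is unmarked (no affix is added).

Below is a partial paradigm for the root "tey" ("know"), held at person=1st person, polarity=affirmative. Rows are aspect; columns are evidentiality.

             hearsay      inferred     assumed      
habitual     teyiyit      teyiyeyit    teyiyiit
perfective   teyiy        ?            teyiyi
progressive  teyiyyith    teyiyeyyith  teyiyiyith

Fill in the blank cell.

teyiyey

Attach person 1st person -uy → teyuy.
Attach evidentiality inferred -ay (after consonant 'y') → teyuyay.
aspect = perfective: zero marking, form stays teyuyay.
polarity = affirmative: zero marking, form stays teyuyay.
Apply vowel harmony: teyuyay → teyiyey.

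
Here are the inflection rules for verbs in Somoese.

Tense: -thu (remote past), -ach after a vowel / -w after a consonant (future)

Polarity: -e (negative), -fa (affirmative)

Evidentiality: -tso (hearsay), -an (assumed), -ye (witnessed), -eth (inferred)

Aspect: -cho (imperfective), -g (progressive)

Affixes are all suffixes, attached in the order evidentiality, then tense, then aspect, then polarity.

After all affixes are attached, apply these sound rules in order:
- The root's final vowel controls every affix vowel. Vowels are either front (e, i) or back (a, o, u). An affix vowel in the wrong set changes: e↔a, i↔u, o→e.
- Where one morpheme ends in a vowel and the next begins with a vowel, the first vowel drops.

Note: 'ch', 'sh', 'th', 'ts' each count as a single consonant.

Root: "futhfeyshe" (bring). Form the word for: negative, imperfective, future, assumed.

Attach evidentiality assumed -an → futhfeyshean.
Attach tense future -w (after consonant 'n') → futhfeysheanw.
Attach aspect imperfective -cho → futhfeysheanwcho.
Attach polarity negative -e → futhfeysheanwchoe.
Apply vowel harmony: futhfeysheanwchoe → futhfeysheenwchee.
Apply vowel deletion: futhfeysheenwchee → futhfeyshenwche.

futhfeyshenwche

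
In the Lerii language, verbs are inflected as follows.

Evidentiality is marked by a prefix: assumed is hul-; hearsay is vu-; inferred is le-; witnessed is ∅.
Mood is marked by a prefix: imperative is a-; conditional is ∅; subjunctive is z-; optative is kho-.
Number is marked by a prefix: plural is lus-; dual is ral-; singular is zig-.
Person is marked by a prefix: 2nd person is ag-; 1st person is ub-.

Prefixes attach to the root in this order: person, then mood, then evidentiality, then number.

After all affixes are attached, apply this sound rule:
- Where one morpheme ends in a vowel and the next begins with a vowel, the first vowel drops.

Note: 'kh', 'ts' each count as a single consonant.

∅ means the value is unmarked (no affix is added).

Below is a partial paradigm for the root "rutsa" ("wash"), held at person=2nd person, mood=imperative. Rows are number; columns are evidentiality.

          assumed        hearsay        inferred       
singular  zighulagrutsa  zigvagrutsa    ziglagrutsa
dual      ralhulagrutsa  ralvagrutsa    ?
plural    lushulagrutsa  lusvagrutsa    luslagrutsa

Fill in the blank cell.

rallagrutsa

Attach person 2nd person ag- → agrutsa.
Attach mood imperative a- → aagrutsa.
Attach evidentiality inferred le- → leaagrutsa.
Attach number dual ral- → ralleaagrutsa.
Apply vowel deletion: ralleaagrutsa → rallagrutsa.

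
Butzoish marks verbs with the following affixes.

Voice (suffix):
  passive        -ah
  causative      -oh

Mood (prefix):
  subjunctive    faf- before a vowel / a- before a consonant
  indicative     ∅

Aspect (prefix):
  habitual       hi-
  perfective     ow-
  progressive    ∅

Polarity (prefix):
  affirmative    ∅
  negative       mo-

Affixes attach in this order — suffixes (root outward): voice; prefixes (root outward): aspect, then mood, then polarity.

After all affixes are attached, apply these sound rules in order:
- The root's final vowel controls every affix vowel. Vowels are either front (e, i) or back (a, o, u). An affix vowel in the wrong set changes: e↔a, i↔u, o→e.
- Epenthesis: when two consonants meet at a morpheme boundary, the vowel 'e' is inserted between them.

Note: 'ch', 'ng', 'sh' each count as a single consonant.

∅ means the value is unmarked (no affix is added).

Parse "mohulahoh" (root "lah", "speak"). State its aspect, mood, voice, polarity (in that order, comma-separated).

Segment: mo-hi-lah-oh.
aspect: hi- → habitual.
mood: ∅ → indicative.
voice: -oh → causative.
polarity: mo- → negative.

habitual, indicative, causative, negative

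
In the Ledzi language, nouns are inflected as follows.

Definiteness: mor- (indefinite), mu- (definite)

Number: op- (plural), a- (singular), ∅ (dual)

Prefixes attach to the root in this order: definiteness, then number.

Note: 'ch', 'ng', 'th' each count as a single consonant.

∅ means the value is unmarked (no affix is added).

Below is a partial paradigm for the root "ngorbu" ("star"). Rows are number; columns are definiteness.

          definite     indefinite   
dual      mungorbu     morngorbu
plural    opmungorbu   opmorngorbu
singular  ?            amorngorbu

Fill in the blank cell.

amungorbu

Attach definiteness definite mu- → mungorbu.
Attach number singular a- → amungorbu.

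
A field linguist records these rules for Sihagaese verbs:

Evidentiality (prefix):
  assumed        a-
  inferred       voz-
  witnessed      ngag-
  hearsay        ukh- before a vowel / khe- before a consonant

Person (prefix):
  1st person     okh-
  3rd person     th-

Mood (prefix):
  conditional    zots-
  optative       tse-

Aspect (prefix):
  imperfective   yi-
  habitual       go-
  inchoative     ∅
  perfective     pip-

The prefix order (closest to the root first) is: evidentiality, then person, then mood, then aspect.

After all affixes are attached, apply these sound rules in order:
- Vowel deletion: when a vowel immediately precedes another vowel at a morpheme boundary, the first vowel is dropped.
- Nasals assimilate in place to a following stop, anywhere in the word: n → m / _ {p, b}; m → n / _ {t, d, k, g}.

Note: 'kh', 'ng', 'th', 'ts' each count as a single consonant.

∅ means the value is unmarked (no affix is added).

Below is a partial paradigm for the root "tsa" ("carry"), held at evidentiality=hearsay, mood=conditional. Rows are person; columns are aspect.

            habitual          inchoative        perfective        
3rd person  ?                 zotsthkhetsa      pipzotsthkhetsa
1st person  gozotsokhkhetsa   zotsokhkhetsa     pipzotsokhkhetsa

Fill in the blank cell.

Attach evidentiality hearsay khe- (before consonant 'ts') → khetsa.
Attach person 3rd person th- → thkhetsa.
Attach mood conditional zots- → zotsthkhetsa.
Attach aspect habitual go- → gozotsthkhetsa.
Vowel deletion: no change.
Nasal assimilation: no change.

gozotsthkhetsa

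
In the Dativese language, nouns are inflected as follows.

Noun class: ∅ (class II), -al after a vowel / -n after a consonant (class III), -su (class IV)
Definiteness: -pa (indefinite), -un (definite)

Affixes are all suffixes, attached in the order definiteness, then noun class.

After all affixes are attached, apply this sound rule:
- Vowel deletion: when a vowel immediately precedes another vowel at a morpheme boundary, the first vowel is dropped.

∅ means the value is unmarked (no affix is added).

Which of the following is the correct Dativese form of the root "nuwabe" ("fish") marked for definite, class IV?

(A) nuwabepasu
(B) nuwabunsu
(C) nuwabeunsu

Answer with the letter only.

Attach definiteness definite -un → nuwabeun.
Attach noun class class IV -su → nuwabeunsu.
Apply vowel deletion: nuwabeunsu → nuwabunsu.
So the correct form is nuwabunsu, option (B).
(C) nuwabeunsu is wrong: it fails to apply the sound rule(s).
(A) nuwabepasu is wrong: it uses indefinite instead of definite for definiteness.

B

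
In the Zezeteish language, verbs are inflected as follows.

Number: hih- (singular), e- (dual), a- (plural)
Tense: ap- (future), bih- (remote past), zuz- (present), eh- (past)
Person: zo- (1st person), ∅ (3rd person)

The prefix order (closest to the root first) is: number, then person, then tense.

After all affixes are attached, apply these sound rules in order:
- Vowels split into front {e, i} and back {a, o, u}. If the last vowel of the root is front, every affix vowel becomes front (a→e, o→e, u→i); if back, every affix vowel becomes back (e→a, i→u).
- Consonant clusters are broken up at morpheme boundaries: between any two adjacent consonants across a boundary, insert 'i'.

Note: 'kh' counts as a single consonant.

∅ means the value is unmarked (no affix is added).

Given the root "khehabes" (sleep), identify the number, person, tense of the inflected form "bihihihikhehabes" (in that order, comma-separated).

Segment: bih-hih-khehabes.
number: hih- → singular.
person: ∅ → 3rd person.
tense: bih- → remote past.

singular, 3rd person, remote past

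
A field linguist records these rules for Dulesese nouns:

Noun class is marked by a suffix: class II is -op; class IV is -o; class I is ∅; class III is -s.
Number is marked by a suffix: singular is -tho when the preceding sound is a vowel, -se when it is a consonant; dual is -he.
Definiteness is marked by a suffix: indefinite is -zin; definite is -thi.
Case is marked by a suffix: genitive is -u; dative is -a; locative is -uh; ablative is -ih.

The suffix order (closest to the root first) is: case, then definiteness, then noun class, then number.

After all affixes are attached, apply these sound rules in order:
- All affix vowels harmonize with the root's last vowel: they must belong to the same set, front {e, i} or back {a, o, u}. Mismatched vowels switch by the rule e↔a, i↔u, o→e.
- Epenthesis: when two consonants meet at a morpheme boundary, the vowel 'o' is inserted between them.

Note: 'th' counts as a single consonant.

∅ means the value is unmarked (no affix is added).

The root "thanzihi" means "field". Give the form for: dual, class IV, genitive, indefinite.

thanzihiizinehe

Attach case genitive -u → thanzihiu.
Attach definiteness indefinite -zin → thanzihiuzin.
Attach noun class class IV -o → thanzihiuzino.
Attach number dual -he → thanzihiuzinohe.
Apply vowel harmony: thanzihiuzinohe → thanzihiizinehe.
Epenthesis: no change.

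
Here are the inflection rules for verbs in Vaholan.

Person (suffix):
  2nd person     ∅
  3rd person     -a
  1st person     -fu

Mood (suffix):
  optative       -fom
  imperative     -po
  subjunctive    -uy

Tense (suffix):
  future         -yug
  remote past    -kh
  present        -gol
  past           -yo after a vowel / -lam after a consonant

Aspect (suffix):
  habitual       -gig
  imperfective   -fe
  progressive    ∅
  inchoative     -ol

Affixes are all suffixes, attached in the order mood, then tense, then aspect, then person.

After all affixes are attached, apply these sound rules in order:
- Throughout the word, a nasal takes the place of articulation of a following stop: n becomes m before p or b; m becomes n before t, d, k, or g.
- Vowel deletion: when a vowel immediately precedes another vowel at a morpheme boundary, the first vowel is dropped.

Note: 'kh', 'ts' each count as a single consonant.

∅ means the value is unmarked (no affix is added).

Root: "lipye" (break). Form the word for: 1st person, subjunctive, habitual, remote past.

lipyuykhgigfu

Attach mood subjunctive -uy → lipyeuy.
Attach tense remote past -kh → lipyeuykh.
Attach aspect habitual -gig → lipyeuykhgig.
Attach person 1st person -fu → lipyeuykhgigfu.
Nasal assimilation: no change.
Apply vowel deletion: lipyeuykhgigfu → lipyuykhgigfu.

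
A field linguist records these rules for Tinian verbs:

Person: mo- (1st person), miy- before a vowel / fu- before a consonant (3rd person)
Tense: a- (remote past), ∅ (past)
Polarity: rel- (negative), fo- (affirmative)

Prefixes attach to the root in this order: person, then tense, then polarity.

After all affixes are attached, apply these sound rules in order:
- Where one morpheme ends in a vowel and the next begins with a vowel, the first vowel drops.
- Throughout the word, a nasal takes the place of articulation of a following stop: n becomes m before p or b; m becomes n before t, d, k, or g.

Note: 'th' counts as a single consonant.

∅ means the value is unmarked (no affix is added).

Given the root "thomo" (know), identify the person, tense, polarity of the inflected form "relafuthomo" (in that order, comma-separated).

3rd person, remote past, negative

Segment: rel-a-fu-thomo.
person: miy/fu- → 3rd person.
tense: a- → remote past.
polarity: rel- → negative.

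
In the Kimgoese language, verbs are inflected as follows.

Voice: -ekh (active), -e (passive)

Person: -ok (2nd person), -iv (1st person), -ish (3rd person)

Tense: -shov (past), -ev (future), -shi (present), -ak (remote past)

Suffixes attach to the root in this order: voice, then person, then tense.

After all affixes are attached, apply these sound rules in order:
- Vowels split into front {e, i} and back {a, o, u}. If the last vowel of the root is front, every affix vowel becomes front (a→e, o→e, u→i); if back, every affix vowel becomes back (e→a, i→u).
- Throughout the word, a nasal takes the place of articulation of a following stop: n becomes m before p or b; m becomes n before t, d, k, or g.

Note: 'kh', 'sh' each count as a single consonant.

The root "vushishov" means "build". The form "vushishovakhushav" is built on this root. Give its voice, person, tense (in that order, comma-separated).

active, 3rd person, future

Segment: vushishov-ekh-ish-ev.
voice: -ekh → active.
person: -ish → 3rd person.
tense: -ev → future.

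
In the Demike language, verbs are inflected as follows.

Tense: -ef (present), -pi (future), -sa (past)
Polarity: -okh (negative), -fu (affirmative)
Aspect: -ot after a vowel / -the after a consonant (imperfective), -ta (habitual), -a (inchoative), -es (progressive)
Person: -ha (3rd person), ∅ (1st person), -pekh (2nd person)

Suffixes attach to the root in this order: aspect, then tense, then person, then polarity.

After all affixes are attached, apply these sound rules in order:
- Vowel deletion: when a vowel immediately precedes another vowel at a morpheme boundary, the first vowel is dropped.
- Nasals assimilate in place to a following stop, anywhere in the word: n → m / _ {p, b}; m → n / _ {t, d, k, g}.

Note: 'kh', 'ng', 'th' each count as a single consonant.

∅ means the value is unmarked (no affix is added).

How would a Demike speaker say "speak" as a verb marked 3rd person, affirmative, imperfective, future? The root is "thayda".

Attach aspect imperfective -ot (after vowel 'a') → thaydaot.
Attach tense future -pi → thaydaotpi.
Attach person 3rd person -ha → thaydaotpiha.
Attach polarity affirmative -fu → thaydaotpihafu.
Apply vowel deletion: thaydaotpihafu → thaydotpihafu.
Nasal assimilation: no change.

thaydotpihafu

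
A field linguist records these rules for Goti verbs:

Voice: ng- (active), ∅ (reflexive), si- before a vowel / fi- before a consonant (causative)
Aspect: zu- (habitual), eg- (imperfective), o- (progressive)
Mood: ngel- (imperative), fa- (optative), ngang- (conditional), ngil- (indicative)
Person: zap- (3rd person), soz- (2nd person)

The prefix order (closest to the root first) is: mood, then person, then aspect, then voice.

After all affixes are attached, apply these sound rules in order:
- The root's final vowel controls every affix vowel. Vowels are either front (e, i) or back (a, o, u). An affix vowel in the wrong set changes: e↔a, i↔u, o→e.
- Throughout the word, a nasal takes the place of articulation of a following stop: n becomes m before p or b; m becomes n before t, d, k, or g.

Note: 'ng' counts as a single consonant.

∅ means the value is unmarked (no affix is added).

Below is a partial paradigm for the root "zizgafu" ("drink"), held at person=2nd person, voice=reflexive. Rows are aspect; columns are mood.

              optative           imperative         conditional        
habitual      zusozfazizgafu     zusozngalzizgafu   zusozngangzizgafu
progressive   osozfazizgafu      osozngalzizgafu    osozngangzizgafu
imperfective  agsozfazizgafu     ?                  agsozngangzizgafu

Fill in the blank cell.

agsozngalzizgafu

Attach mood imperative ngel- → ngelzizgafu.
Attach person 2nd person soz- → sozngelzizgafu.
Attach aspect imperfective eg- → egsozngelzizgafu.
voice = reflexive: zero marking, form stays egsozngelzizgafu.
Apply vowel harmony: egsozngelzizgafu → agsozngalzizgafu.
Nasal assimilation: no change.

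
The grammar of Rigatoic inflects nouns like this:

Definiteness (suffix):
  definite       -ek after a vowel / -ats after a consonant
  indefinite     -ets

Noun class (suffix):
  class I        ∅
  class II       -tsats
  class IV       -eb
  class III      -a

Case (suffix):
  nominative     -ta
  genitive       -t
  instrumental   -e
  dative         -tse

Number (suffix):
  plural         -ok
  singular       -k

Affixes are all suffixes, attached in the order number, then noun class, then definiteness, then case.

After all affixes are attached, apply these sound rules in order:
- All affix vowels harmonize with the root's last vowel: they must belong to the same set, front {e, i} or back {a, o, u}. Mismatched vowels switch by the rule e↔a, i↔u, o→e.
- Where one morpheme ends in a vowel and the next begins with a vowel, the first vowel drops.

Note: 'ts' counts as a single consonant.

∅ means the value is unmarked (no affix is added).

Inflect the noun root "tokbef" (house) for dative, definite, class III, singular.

tokbefkektse

Attach number singular -k → tokbefk.
Attach noun class class III -a → tokbefka.
Attach definiteness definite -ek (after vowel 'a') → tokbefkaek.
Attach case dative -tse → tokbefkaektse.
Apply vowel harmony: tokbefkaektse → tokbefkeektse.
Apply vowel deletion: tokbefkeektse → tokbefkektse.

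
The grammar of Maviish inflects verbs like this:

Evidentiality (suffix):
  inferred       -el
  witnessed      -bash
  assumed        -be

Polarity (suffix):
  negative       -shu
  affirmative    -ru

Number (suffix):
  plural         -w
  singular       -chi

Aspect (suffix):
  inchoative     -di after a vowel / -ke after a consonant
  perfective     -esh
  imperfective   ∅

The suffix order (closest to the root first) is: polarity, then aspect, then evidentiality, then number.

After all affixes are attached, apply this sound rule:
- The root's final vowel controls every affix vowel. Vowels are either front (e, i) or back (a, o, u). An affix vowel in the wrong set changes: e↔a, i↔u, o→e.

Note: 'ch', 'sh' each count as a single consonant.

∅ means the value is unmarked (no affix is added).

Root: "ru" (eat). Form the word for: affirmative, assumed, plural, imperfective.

Attach polarity affirmative -ru → ruru.
aspect = imperfective: zero marking, form stays ruru.
Attach evidentiality assumed -be → rurube.
Attach number plural -w → rurubew.
Apply vowel harmony: rurubew → rurubaw.

rurubaw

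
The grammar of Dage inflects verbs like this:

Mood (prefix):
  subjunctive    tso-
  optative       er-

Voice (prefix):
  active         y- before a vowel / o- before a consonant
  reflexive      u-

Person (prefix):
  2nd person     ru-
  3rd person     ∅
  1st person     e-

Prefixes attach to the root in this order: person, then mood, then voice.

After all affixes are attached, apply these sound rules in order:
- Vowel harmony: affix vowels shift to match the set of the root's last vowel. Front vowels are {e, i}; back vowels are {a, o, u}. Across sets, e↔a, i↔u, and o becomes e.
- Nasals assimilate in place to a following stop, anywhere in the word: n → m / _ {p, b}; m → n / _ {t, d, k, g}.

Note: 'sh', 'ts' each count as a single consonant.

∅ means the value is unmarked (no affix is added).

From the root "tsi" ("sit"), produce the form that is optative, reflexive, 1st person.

Attach person 1st person e- → etsi.
Attach mood optative er- → eretsi.
Attach voice reflexive u- → ueretsi.
Apply vowel harmony: ueretsi → ieretsi.
Nasal assimilation: no change.

ieretsi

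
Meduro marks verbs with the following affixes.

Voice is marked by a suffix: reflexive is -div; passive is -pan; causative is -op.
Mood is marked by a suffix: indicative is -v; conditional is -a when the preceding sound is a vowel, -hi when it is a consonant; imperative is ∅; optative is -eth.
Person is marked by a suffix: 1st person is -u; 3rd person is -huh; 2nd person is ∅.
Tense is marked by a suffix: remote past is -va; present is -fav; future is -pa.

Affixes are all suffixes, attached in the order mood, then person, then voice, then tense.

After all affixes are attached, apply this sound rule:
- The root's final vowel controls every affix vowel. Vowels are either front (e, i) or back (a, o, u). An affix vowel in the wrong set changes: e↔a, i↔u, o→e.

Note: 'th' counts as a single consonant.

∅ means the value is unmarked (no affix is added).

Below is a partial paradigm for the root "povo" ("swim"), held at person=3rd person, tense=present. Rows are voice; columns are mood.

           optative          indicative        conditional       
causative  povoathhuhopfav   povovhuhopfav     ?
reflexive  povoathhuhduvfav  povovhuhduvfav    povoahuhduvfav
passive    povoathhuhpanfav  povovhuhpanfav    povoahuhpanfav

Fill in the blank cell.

povoahuhopfav

Attach mood conditional -a (after vowel 'o') → povoa.
Attach person 3rd person -huh → povoahuh.
Attach voice causative -op → povoahuhop.
Attach tense present -fav → povoahuhopfav.
Vowel harmony: no change.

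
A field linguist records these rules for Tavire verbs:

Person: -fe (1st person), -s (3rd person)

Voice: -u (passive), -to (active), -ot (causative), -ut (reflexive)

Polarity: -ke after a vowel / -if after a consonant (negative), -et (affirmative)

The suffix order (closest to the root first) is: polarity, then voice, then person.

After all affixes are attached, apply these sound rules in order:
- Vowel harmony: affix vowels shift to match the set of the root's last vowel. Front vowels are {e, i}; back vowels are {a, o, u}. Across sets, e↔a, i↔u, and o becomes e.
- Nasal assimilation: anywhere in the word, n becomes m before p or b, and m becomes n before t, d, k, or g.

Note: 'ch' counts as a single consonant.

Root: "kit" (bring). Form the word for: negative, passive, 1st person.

kitifife

Attach polarity negative -if (after consonant 't') → kitif.
Attach voice passive -u → kitifu.
Attach person 1st person -fe → kitifufe.
Apply vowel harmony: kitifufe → kitifife.
Nasal assimilation: no change.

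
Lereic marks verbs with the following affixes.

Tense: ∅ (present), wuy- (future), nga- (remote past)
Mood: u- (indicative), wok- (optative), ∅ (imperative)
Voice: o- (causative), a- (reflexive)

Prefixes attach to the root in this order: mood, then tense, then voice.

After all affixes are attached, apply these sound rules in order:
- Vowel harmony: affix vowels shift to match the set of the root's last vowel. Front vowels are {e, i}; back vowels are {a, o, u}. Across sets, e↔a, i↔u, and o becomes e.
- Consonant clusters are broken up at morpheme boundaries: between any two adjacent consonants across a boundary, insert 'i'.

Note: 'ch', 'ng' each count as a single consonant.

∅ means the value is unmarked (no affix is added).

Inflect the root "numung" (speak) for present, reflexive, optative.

Attach mood optative wok- → woknumung.
tense = present: zero marking, form stays woknumung.
Attach voice reflexive a- → awoknumung.
Vowel harmony: no change.
Apply epenthesis: awoknumung → awokinumung.

awokinumung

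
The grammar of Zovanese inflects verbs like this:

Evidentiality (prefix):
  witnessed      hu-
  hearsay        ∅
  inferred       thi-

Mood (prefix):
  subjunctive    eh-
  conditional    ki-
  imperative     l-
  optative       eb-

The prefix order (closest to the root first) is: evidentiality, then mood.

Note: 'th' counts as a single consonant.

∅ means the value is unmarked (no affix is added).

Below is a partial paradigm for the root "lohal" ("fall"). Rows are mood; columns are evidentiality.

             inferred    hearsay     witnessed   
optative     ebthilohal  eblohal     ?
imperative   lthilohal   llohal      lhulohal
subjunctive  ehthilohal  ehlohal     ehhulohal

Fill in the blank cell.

Attach evidentiality witnessed hu- → hulohal.
Attach mood optative eb- → ebhulohal.

ebhulohal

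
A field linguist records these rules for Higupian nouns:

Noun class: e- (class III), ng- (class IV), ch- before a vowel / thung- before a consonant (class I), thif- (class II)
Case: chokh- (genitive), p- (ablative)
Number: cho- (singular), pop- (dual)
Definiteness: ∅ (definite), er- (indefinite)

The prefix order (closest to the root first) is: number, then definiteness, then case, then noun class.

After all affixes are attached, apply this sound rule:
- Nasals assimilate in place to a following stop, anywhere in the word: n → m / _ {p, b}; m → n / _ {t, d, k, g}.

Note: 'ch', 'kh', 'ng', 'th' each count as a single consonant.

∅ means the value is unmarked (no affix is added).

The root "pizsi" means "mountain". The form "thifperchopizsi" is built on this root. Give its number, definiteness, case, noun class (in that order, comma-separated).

singular, indefinite, ablative, class II

Segment: thif-p-er-cho-pizsi.
number: cho- → singular.
definiteness: er- → indefinite.
case: p- → ablative.
noun class: thif- → class II.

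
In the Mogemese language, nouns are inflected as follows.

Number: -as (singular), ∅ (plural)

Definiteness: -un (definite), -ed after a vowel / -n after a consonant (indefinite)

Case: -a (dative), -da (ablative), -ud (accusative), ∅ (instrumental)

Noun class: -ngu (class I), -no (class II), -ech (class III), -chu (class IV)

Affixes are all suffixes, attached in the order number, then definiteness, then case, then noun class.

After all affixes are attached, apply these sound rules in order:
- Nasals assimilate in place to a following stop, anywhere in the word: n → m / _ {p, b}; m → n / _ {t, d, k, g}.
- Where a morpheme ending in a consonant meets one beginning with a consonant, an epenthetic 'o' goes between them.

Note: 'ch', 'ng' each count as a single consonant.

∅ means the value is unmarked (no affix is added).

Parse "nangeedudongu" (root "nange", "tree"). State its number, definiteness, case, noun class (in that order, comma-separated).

Segment: nange-ed-ud-ngu.
number: ∅ → plural.
definiteness: -ed/n → indefinite.
case: -ud → accusative.
noun class: -ngu → class I.

plural, indefinite, accusative, class I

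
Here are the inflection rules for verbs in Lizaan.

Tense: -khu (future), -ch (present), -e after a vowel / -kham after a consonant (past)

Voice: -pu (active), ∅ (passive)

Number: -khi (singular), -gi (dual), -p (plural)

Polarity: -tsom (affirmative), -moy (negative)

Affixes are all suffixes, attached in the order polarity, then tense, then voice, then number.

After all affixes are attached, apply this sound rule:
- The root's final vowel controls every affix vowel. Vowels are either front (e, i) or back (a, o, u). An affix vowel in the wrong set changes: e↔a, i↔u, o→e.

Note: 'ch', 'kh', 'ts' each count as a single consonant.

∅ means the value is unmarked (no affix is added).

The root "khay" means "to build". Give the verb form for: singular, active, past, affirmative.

khaytsomkhampukhu

Attach polarity affirmative -tsom → khaytsom.
Attach tense past -kham (after consonant 'm') → khaytsomkham.
Attach voice active -pu → khaytsomkhampu.
Attach number singular -khi → khaytsomkhampukhi.
Apply vowel harmony: khaytsomkhampukhi → khaytsomkhampukhu.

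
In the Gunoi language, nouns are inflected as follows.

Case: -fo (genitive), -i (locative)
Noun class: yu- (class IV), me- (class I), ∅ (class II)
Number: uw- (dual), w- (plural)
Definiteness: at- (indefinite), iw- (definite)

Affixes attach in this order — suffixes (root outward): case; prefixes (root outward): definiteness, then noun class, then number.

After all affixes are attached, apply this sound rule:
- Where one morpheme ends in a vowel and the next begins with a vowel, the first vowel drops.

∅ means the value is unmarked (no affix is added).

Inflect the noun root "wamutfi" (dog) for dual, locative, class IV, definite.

Attach definiteness definite iw- → iwwamutfi.
Attach noun class class IV yu- → yuiwwamutfi.
Attach case locative -i → yuiwwamutfii.
Attach number dual uw- → uwyuiwwamutfii.
Apply vowel deletion: uwyuiwwamutfii → uwyiwwamutfi.

uwyiwwamutfi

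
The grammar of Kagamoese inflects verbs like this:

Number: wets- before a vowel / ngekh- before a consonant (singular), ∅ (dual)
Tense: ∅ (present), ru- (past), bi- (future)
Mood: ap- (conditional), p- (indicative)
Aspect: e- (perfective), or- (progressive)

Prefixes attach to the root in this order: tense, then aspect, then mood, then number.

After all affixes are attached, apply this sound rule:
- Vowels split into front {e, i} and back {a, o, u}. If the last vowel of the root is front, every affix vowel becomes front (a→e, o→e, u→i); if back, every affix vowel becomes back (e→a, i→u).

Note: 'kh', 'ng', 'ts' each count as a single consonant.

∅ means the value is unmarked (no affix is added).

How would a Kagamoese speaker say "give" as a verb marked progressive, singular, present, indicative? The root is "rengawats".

ngakhporrengawats

tense = present: zero marking, form stays rengawats.
Attach aspect progressive or- → orrengawats.
Attach mood indicative p- → porrengawats.
Attach number singular ngekh- (before consonant 'p') → ngekhporrengawats.
Apply vowel harmony: ngekhporrengawats → ngakhporrengawats.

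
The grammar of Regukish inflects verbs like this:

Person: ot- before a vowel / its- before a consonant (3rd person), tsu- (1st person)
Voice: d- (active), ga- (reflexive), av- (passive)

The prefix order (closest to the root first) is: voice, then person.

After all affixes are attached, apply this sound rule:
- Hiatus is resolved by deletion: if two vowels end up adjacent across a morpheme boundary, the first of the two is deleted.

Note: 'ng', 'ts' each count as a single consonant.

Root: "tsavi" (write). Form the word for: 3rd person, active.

Attach voice active d- → dtsavi.
Attach person 3rd person its- (before consonant 'd') → itsdtsavi.
Vowel deletion: no change.

itsdtsavi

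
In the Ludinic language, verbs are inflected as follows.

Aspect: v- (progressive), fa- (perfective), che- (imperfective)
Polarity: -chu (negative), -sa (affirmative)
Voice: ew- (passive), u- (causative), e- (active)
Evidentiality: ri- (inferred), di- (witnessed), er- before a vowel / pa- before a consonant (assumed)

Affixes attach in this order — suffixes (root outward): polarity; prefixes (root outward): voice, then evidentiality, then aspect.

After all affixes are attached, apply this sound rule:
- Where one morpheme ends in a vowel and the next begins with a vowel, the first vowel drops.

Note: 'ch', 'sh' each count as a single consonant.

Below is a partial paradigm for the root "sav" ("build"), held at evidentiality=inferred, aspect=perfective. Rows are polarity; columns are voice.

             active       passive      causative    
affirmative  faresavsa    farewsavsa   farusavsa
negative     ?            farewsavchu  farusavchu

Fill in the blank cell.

faresavchu

Attach polarity negative -chu → savchu.
Attach voice active e- → esavchu.
Attach evidentiality inferred ri- → riesavchu.
Attach aspect perfective fa- → fariesavchu.
Apply vowel deletion: fariesavchu → faresavchu.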